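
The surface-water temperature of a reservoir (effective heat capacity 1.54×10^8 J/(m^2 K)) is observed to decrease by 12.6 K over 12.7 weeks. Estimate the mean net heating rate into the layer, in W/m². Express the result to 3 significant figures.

Areal heat capacity C = 1.54×10^8 J/(m^2 K) (given).
Required heat per unit area: Q = C ΔT = 1.54×10^8 × -12.6 = -1.94×10^9 J/m².
Flux F = Q / Δt = -1.94×10^9 / 7.68×10^6 s = -253 W/m².

-253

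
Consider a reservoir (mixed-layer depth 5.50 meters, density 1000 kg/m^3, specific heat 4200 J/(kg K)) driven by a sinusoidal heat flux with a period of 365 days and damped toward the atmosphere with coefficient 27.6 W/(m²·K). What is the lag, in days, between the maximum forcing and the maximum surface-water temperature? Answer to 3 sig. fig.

9.60 days

Areal heat capacity C = ρ c_p D = 1000 × 4200 × 5.50 = 2.31×10^7 J/(m^2 K).
ω = 2π / 3.15×10^7 s = 1.99×10^-7 s⁻¹.
Phase lag φ = arctan(Cω/λ) = arctan(4.60/27.6) = 0.165 rad.
Time lag = φ / ω = 0.165 / 1.99×10^-7 = 8.29×10^5 s = 9.60 days.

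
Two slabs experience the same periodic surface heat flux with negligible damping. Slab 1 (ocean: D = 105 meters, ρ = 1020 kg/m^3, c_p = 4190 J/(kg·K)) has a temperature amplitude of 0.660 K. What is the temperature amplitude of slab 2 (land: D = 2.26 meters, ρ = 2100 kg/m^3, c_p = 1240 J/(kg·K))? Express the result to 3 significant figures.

50.3 K

C_ocean = 4.49×10^8 J/(m²·K); C_land = 5.89×10^6 J/(m²·K).
A ∝ 1/C ⇒ A_land = A_ocean × C_ocean/C_land = 0.660 × 76.3 = 50.3 K.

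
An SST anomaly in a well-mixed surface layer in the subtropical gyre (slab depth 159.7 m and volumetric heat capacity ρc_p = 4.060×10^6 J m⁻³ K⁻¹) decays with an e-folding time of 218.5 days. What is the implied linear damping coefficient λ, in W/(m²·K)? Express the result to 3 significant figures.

Areal heat capacity C = ρc_p × D = 4.060×10^6 × 159.7 = 6.48×10^8 J/(m^2 K).
τ = 218.5 days = 1.89×10^7 s.
λ = C / τ = 6.48×10^8 / 1.89×10^7 = 34.3 W/(m²·K).

34.3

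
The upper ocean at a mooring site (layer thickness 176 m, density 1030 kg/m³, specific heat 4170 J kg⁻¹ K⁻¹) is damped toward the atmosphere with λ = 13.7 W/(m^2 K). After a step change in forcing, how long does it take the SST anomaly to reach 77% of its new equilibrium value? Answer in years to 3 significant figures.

Areal heat capacity C = ρ c_p D = 1030 × 4170 × 176 = 7.56×10^8 J/(m²·K).
τ = C / λ = 7.56×10^8 / 13.7 = 5.52×10^7 s.
Fraction reached: 1 − e^(−t/τ) = 0.77 ⇒ t = −τ ln(1 − 0.77) = τ × 1.47.
t = 8.11×10^7 s = 2.57 years.

2.57 years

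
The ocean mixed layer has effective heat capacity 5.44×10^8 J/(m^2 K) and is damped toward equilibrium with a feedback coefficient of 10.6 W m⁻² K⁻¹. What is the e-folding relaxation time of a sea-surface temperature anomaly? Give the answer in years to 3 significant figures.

Areal heat capacity C = 5.44×10^8 J/(m^2 K) (given).
Relaxation time τ = C / λ = 5.44×10^8 / 10.6 = 5.13×10^7 s.
In years: 5.13×10^7 s / (3.156×10^7 s/year) = 1.63 years.

1.63 years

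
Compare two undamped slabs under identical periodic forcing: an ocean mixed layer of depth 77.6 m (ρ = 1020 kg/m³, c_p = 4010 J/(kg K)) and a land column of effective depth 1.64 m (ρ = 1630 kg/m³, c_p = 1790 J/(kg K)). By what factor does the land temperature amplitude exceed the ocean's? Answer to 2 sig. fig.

66

C_ocean = 1020 × 4010 × 77.6 = 3.17×10^8 J/(m²·K).
C_land = 1630 × 1790 × 1.64 = 4.79×10^6 J/(m²·K).
Undamped amplitude ∝ 1/C, so A_land/A_ocean = C_ocean/C_land = 66.3.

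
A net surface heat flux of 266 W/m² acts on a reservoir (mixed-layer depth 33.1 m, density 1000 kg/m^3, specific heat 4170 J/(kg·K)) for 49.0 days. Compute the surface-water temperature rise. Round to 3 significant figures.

Areal heat capacity C = ρ c_p D = 1000 × 4170 × 33.1 = 1.38×10^8 J m⁻² K⁻¹.
Net heat input Q = F Δt = 266 × (49.0 days × 86400 s/day) = 1.13×10^9 J/m².
ΔT = Q / C = 1.13×10^9 / 1.38×10^8 = 8.16 K.

8.16 K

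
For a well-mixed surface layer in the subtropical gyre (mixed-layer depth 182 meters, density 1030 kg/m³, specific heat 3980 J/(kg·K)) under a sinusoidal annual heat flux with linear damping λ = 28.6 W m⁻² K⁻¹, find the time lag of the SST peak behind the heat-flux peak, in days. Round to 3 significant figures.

80.2 days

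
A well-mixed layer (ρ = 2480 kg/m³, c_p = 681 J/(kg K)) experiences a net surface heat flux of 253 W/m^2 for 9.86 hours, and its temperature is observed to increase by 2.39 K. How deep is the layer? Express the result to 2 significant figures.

2.2 m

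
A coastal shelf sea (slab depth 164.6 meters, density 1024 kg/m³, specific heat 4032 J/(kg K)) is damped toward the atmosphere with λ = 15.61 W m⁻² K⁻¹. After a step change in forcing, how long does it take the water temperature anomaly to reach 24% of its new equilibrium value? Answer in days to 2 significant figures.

Areal heat capacity C = ρ c_p D = 1024 × 4032 × 164.6 = 6.80×10^8 J/(m²·K).
τ = C / λ = 6.80×10^8 / 15.61 = 4.35×10^7 s.
Fraction reached: 1 − e^(−t/τ) = 0.24 ⇒ t = −τ ln(1 − 0.24) = τ × 0.274.
t = 1.19×10^7 s = 138 days.

140 days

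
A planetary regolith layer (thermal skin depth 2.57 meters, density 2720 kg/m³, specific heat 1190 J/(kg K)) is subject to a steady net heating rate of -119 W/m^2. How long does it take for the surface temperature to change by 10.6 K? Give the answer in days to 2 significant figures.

Areal heat capacity C = ρ c_p D = 2720 × 1190 × 2.57 = 8.32×10^6 J/(m²·K).
Time required: Δt = C ΔT / F = 8.32×10^6 × -10.6 / -119 = 7.41×10^5 s.
In days: 7.41×10^5 s / (86400 s/day) = 8.58 days.

8.6 days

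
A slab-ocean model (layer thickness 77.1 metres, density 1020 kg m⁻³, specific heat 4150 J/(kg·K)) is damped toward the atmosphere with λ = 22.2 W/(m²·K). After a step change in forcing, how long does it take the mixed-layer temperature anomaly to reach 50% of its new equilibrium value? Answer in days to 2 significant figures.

120 days

Areal heat capacity C = ρ c_p D = 1020 × 4150 × 77.1 = 3.26×10^8 J/(m²·K).
τ = C / λ = 3.26×10^8 / 22.2 = 1.47×10^7 s.
Fraction reached: 1 − e^(−t/τ) = 0.50 ⇒ t = −τ ln(1 − 0.50) = τ × 0.693.
t = 1.02×10^7 s = 118 days.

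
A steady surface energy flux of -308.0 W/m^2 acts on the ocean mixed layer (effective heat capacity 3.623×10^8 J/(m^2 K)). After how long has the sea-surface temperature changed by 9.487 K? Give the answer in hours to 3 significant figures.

3100 hours

Areal heat capacity C = 3.623×10^8 J/(m^2 K) (given).
Time required: Δt = C ΔT / F = 3.62×10^8 × -9.487 / -308.0 = 1.12×10^7 s.
In hours: 1.12×10^7 s / (3600 s/hour) = 3100 hours.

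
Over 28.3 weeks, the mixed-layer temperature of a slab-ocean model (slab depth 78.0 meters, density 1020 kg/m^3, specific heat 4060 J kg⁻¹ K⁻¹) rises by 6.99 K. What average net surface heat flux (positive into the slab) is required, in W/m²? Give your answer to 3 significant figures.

132

Areal heat capacity C = ρ c_p D = 1020 × 4060 × 78.0 = 3.23×10^8 J/(m^2 K).
Required heat per unit area: Q = C ΔT = 3.23×10^8 × 6.99 = 2.26×10^9 J/m².
Flux F = Q / Δt = 2.26×10^9 / 1.71×10^7 s = 132 W/m².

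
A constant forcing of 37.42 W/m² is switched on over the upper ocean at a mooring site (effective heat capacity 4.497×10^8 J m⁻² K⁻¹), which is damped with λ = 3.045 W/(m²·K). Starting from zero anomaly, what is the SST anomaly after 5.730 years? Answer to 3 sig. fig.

Areal heat capacity C = 4.497×10^8 J m⁻² K⁻¹ (given).
τ = C / λ = 4.50×10^8 / 3.045 = 1.48×10^8 s.
Equilibrium anomaly ΔT_eq = F / λ = 37.42 / 3.045 = 12.3 K.
t = 5.730 years = 1.81×10^8 s, so t/τ = 1.22.
ΔT(t) = ΔT_eq (1 − e^(−t/τ)) = 12.3 × (1 − e^−1.22) = 8.68 K.

8.68 K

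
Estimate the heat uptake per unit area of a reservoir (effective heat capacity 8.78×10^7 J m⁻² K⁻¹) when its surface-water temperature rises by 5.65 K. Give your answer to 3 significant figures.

Areal heat capacity C = 8.78×10^7 J m⁻² K⁻¹ (given).
ΔQ = C ΔT = 8.78×10^7 × 5.65 = 4.96×10^8 J/m².

4.96×10^8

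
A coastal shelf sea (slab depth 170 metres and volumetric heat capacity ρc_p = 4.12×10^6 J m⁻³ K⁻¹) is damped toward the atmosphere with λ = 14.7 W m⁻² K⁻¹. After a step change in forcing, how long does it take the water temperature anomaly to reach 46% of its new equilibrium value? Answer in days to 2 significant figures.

340 days

Areal heat capacity C = ρc_p × D = 4.12×10^6 × 170 = 7.00×10^8 J/(m²·K).
τ = C / λ = 7.00×10^8 / 14.7 = 4.76×10^7 s.
Fraction reached: 1 − e^(−t/τ) = 0.46 ⇒ t = −τ ln(1 − 0.46) = τ × 0.616.
t = 2.94×10^7 s = 340 days.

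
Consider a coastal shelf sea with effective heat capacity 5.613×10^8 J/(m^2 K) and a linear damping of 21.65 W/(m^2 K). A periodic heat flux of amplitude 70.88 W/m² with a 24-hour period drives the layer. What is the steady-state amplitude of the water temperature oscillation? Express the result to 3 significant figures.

0.00174 K

Areal heat capacity C = 5.613×10^8 J/(m^2 K) (given).
Angular frequency ω = 2π / T = 2π / 86400 s = 7.27×10^-5 s⁻¹.
√((Cω)² + λ²) = √((40800)² + 21.65²) = 40800 W/(m²·K).
Amplitude A = F₀ / √((Cω)²+λ²) = 70.88 / 40800 = 0.00174 K.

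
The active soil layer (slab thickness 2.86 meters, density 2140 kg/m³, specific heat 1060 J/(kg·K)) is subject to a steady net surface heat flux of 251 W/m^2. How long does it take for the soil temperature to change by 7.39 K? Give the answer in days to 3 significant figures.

2.21 days

Areal heat capacity C = ρ c_p D = 2140 × 1060 × 2.86 = 6.49×10^6 J/(m²·K).
Time required: Δt = C ΔT / F = 6.49×10^6 × 7.39 / 251 = 1.91×10^5 s.
In days: 1.91×10^5 s / (86400 s/day) = 2.21 days.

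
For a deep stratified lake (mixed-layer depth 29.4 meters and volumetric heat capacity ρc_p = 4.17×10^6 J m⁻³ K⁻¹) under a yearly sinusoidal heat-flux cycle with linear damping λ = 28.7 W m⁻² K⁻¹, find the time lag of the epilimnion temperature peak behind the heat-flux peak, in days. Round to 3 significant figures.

Areal heat capacity C = ρc_p × D = 4.17×10^6 × 29.4 = 1.23×10^8 J/(m²·K).
ω = 2π / 3.15×10^7 s = 1.99×10^-7 s⁻¹.
Phase lag φ = arctan(Cω/λ) = arctan(24.4/28.7) = 0.705 rad.
Time lag = φ / ω = 0.705 / 1.99×10^-7 = 3.54×10^6 s = 41.0 days.

41.0 days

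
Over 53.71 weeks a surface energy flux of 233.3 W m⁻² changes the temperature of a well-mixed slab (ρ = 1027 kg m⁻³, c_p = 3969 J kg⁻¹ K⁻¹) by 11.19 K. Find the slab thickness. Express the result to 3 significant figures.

Heat input Q = F Δt = 233.3 × 3.25×10^7 s = 7.58×10^9 J/m².
Required areal heat capacity C = Q / ΔT = 6.77×10^8 J/(m²·K).
Depth D = C / (ρ c_p) = 6.77×10^8 / (1027 × 3969) = 166 m.

166 m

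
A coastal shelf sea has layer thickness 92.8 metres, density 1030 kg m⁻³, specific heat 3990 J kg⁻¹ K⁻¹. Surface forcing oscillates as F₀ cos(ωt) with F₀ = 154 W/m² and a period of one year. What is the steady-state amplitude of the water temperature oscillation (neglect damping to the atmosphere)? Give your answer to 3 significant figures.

Areal heat capacity C = ρ c_p D = 1030 × 3990 × 92.8 = 3.81×10^8 J/(m^2 K).
Angular frequency ω = 2π / T = 2π / 3.15×10^7 s = 1.99×10^-7 s⁻¹.
Cω = 3.81×10^8 × 1.99×10^-7 = 76.0 W/(m²·K).
Amplitude A = F₀ / (Cω) = 154 / 76.0 = 2.03 K.

2.03 K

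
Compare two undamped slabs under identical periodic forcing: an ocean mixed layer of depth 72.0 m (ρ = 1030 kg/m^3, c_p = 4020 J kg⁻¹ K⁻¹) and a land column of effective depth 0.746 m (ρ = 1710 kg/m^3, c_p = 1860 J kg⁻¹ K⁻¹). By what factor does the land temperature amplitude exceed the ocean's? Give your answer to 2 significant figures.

130

C_ocean = 1030 × 4020 × 72.0 = 2.98×10^8 J/(m²·K).
C_land = 1710 × 1860 × 0.746 = 2.37×10^6 J/(m²·K).
Undamped amplitude ∝ 1/C, so A_land/A_ocean = C_ocean/C_land = 126.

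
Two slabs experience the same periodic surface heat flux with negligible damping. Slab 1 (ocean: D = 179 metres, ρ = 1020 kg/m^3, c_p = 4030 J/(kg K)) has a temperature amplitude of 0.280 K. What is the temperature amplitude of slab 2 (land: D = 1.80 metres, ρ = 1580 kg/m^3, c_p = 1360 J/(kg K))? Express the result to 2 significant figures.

C_ocean = 7.36×10^8 J/(m²·K); C_land = 3.87×10^6 J/(m²·K).
A ∝ 1/C ⇒ A_land = A_ocean × C_ocean/C_land = 0.280 × 190 = 53.3 K.

53 K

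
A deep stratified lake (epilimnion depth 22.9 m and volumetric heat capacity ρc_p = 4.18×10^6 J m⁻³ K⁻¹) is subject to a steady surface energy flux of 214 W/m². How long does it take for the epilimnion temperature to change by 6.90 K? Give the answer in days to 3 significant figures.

35.7 days

Areal heat capacity C = ρc_p × D = 4.18×10^6 × 22.9 = 9.57×10^7 J/(m²·K).
Time required: Δt = C ΔT / F = 9.57×10^7 × 6.90 / 214 = 3.09×10^6 s.
In days: 3.09×10^6 s / (86400 s/day) = 35.7 days.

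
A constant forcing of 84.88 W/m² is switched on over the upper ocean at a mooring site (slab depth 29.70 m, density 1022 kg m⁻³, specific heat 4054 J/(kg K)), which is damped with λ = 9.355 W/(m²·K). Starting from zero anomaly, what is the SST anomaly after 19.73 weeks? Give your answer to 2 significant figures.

5.4 K

Areal heat capacity C = ρ c_p D = 1022 × 4054 × 29.70 = 1.23×10^8 J/(m²·K).
τ = C / λ = 1.23×10^8 / 9.355 = 1.32×10^7 s.
Equilibrium anomaly ΔT_eq = F / λ = 84.88 / 9.355 = 9.07 K.
t = 19.73 weeks = 1.19×10^7 s, so t/τ = 0.907.
ΔT(t) = ΔT_eq (1 − e^(−t/τ)) = 9.07 × (1 − e^−0.907) = 5.41 K.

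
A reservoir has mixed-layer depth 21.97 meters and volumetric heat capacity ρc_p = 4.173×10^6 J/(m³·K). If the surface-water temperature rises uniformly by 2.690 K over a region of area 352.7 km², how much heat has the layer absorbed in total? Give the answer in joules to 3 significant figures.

8.70×10^16 J

Areal heat capacity C = ρc_p × D = 4.173×10^6 × 21.97 = 9.17×10^7 J/(m^2 K).
Heat per unit area: q = C ΔT = 9.17×10^7 × 2.690 = 2.47×10^8 J/m².
Total heat: Q = q × A = 2.47×10^8 × (352.7 × 10⁶ m²) = 8.70×10^16 J.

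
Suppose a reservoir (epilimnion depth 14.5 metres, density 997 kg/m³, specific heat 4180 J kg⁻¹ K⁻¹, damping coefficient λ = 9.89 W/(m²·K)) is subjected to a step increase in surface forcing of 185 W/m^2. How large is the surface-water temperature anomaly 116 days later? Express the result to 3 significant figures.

Areal heat capacity C = ρ c_p D = 997 × 4180 × 14.5 = 6.04×10^7 J m⁻² K⁻¹.
τ = C / λ = 6.04×10^7 / 9.89 = 6.11×10^6 s.
Equilibrium anomaly ΔT_eq = F / λ = 185 / 9.89 = 18.7 K.
t = 116 days = 1.00×10^7 s, so t/τ = 1.64.
ΔT(t) = ΔT_eq (1 − e^(−t/τ)) = 18.7 × (1 − e^−1.64) = 15.1 K.

15.1 K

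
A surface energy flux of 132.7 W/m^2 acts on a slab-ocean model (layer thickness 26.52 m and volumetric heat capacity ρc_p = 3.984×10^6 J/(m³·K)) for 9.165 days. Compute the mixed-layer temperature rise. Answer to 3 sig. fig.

0.995 K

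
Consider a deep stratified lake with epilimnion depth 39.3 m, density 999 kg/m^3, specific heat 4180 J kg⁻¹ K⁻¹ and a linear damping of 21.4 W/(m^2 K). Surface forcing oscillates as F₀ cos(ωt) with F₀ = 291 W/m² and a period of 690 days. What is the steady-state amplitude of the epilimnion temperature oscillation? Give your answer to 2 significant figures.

11 K

Areal heat capacity C = ρ c_p D = 999 × 4180 × 39.3 = 1.64×10^8 J m⁻² K⁻¹.
Angular frequency ω = 2π / T = 2π / 5.96×10^7 s = 1.05×10^-7 s⁻¹.
√((Cω)² + λ²) = √((17.3)² + 21.4²) = 27.5 W/(m²·K).
Amplitude A = F₀ / √((Cω)²+λ²) = 291 / 27.5 = 10.6 K.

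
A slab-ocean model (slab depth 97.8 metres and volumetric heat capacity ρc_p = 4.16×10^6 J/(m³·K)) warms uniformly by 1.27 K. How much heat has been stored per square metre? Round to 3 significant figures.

Areal heat capacity C = ρc_p × D = 4.16×10^6 × 97.8 = 4.07×10^8 J m⁻² K⁻¹.
ΔQ = C ΔT = 4.07×10^8 × 1.27 = 5.17×10^8 J/m².

5.17×10^8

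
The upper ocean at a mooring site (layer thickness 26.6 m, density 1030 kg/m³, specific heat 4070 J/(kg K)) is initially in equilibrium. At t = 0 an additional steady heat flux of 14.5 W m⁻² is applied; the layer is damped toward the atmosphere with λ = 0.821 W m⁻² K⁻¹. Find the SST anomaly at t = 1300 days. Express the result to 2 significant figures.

9.9 K

Areal heat capacity C = ρ c_p D = 1030 × 4070 × 26.6 = 1.12×10^8 J/(m²·K).
τ = C / λ = 1.12×10^8 / 0.821 = 1.36×10^8 s.
Equilibrium anomaly ΔT_eq = F / λ = 14.5 / 0.821 = 17.7 K.
t = 1300 days = 1.12×10^8 s, so t/τ = 0.827.
ΔT(t) = ΔT_eq (1 − e^(−t/τ)) = 17.7 × (1 − e^−0.827) = 9.94 K.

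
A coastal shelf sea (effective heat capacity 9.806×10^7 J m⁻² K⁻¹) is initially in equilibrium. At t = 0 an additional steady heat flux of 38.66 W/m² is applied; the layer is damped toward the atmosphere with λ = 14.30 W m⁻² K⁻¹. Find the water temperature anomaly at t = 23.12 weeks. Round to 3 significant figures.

Areal heat capacity C = 9.806×10^7 J m⁻² K⁻¹ (given).
τ = C / λ = 9.81×10^7 / 14.30 = 6.86×10^6 s.
Equilibrium anomaly ΔT_eq = F / λ = 38.66 / 14.30 = 2.70 K.
t = 23.12 weeks = 1.40×10^7 s, so t/τ = 2.04.
ΔT(t) = ΔT_eq (1 − e^(−t/τ)) = 2.70 × (1 − e^−2.04) = 2.35 K.

2.35 K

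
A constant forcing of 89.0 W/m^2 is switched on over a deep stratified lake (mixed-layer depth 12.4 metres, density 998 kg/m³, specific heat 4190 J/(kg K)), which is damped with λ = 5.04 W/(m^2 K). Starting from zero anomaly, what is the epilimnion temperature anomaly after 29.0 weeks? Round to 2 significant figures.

Areal heat capacity C = ρ c_p D = 998 × 4190 × 12.4 = 5.19×10^7 J/(m²·K).
τ = C / λ = 5.19×10^7 / 5.04 = 1.03×10^7 s.
Equilibrium anomaly ΔT_eq = F / λ = 89.0 / 5.04 = 17.7 K.
t = 29.0 weeks = 1.75×10^7 s, so t/τ = 1.70.
ΔT(t) = ΔT_eq (1 − e^(−t/τ)) = 17.7 × (1 − e^−1.70) = 14.4 K.

14 K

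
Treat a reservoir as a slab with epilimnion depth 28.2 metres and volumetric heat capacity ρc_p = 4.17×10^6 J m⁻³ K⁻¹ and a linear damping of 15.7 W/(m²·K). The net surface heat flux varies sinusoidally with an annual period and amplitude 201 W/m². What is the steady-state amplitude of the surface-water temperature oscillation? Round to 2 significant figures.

7.1 K

Areal heat capacity C = ρc_p × D = 4.17×10^6 × 28.2 = 1.18×10^8 J m⁻² K⁻¹.
Angular frequency ω = 2π / T = 2π / 3.15×10^7 s = 1.99×10^-7 s⁻¹.
√((Cω)² + λ²) = √((23.4)² + 15.7²) = 28.2 W/(m²·K).
Amplitude A = F₀ / √((Cω)²+λ²) = 201 / 28.2 = 7.13 K.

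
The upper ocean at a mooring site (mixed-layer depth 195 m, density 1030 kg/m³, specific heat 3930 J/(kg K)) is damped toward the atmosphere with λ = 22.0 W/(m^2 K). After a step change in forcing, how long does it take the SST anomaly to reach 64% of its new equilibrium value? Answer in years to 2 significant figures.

Areal heat capacity C = ρ c_p D = 1030 × 3930 × 195 = 7.89×10^8 J/(m^2 K).
τ = C / λ = 7.89×10^8 / 22.0 = 3.59×10^7 s.
Fraction reached: 1 − e^(−t/τ) = 0.64 ⇒ t = −τ ln(1 − 0.64) = τ × 1.02.
t = 3.67×10^7 s = 1.16 years.

1.2 years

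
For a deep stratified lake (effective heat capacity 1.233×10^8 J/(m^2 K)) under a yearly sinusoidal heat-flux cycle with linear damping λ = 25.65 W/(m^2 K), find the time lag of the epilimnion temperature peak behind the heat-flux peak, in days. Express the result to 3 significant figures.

44.4 days

Areal heat capacity C = 1.233×10^8 J/(m^2 K) (given).
ω = 2π / 3.15×10^7 s = 1.99×10^-7 s⁻¹.
Phase lag φ = arctan(Cω/λ) = arctan(24.6/25.65) = 0.764 rad.
Time lag = φ / ω = 0.764 / 1.99×10^-7 = 3.83×10^6 s = 44.4 days.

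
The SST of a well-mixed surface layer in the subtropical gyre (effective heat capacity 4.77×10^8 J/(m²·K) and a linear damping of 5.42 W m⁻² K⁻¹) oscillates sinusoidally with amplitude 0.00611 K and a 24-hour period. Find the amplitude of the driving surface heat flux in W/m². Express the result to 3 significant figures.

212

Areal heat capacity C = 4.77×10^8 J/(m²·K) (given).
ω = 2π / 86400 s = 7.27×10^-5 s⁻¹.
√((Cω)² + λ²) = √((34700)² + 5.42²) = 34700 W/(m²·K).
F₀ = A × √((Cω)²+λ²) = 0.00611 × 34700 = 212 W/m².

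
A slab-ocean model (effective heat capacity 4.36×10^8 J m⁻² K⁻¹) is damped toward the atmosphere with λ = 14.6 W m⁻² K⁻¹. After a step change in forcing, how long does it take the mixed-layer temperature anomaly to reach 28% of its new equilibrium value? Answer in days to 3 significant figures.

114 days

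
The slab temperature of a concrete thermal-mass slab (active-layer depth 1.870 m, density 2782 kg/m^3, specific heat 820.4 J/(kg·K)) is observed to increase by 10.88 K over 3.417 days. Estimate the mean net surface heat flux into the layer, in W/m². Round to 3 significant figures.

Areal heat capacity C = ρ c_p D = 2782 × 820.4 × 1.870 = 4.27×10^6 J m⁻² K⁻¹.
Required heat per unit area: Q = C ΔT = 4.27×10^6 × 10.88 = 4.64×10^7 J/m².
Flux F = Q / Δt = 4.64×10^7 / 2.95×10^5 s = 157 W/m².

157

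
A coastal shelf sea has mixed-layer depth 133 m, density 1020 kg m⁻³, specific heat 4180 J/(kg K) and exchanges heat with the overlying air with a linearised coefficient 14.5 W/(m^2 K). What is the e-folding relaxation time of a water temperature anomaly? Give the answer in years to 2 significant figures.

Areal heat capacity C = ρ c_p D = 1020 × 4180 × 133 = 5.67×10^8 J/(m^2 K).
Relaxation time τ = C / λ = 5.67×10^8 / 14.5 = 3.91×10^7 s.
In years: 3.91×10^7 s / (3.156×10^7 s/year) = 1.24 years.

1.2 years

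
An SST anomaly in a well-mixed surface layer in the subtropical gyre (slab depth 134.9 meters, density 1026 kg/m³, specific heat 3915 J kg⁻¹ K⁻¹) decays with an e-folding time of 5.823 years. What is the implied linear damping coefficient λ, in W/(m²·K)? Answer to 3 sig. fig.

2.95

Areal heat capacity C = ρ c_p D = 1026 × 3915 × 134.9 = 5.42×10^8 J m⁻² K⁻¹.
τ = 5.823 years = 1.84×10^8 s.
λ = C / τ = 5.42×10^8 / 1.84×10^8 = 2.95 W/(m²·K).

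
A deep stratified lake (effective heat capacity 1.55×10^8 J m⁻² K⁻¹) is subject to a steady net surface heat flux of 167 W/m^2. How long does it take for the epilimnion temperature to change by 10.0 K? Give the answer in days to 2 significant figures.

110 days

Areal heat capacity C = 1.55×10^8 J m⁻² K⁻¹ (given).
Time required: Δt = C ΔT / F = 1.55×10^8 × 10.0 / 167 = 9.28×10^6 s.
In days: 9.28×10^6 s / (86400 s/day) = 107 days.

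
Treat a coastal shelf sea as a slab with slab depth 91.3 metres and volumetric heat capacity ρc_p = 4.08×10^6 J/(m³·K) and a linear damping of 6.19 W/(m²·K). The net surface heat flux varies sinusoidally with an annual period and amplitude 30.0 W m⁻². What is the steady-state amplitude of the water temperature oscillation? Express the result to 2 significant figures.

0.40 K

Areal heat capacity C = ρc_p × D = 4.08×10^6 × 91.3 = 3.73×10^8 J/(m^2 K).
Angular frequency ω = 2π / T = 2π / 3.15×10^7 s = 1.99×10^-7 s⁻¹.
√((Cω)² + λ²) = √((74.2)² + 6.19²) = 74.5 W/(m²·K).
Amplitude A = F₀ / √((Cω)²+λ²) = 30.0 / 74.5 = 0.403 K.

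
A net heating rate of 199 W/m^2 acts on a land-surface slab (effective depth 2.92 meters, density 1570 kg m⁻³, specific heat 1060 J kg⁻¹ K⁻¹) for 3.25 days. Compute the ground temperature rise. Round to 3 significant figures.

Areal heat capacity C = ρ c_p D = 1570 × 1060 × 2.92 = 4.86×10^6 J m⁻² K⁻¹.
Net heat input Q = F Δt = 199 × (3.25 days × 86400 s/day) = 5.59×10^7 J/m².
ΔT = Q / C = 5.59×10^7 / 4.86×10^6 = 11.5 K.

11.5 K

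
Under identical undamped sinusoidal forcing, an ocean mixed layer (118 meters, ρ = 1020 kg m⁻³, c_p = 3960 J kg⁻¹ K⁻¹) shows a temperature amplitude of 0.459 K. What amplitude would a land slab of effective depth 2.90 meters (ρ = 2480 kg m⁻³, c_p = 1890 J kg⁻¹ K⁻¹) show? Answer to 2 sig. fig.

16 K

C_ocean = 4.77×10^8 J/(m²·K); C_land = 1.36×10^7 J/(m²·K).
A ∝ 1/C ⇒ A_land = A_ocean × C_ocean/C_land = 0.459 × 35.1 = 16.1 K.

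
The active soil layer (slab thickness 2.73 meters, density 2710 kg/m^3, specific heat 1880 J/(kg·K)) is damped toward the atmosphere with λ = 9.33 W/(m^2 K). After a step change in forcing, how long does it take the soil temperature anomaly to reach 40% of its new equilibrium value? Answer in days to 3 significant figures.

8.81 days

Areal heat capacity C = ρ c_p D = 2710 × 1880 × 2.73 = 1.39×10^7 J/(m^2 K).
τ = C / λ = 1.39×10^7 / 9.33 = 1.49×10^6 s.
Fraction reached: 1 − e^(−t/τ) = 0.40 ⇒ t = −τ ln(1 − 0.40) = τ × 0.511.
t = 7.62×10^5 s = 8.81 days.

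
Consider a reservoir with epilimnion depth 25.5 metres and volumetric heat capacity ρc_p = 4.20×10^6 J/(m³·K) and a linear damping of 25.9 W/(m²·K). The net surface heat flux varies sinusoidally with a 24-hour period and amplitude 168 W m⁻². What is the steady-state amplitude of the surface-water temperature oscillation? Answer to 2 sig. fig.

Areal heat capacity C = ρc_p × D = 4.20×10^6 × 25.5 = 1.07×10^8 J m⁻² K⁻¹.
Angular frequency ω = 2π / T = 2π / 86400 s = 7.27×10^-5 s⁻¹.
√((Cω)² + λ²) = √((7790)² + 25.9²) = 7790 W/(m²·K).
Amplitude A = F₀ / √((Cω)²+λ²) = 168 / 7790 = 0.0216 K.

0.022 K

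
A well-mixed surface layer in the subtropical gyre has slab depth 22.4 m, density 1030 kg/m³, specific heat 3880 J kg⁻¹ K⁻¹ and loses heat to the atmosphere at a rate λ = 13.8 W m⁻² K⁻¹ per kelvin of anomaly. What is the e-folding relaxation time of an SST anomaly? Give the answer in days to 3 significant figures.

75.1 days

Areal heat capacity C = ρ c_p D = 1030 × 3880 × 22.4 = 8.95×10^7 J/(m²·K).
Relaxation time τ = C / λ = 8.95×10^7 / 13.8 = 6.49×10^6 s.
In days: 6.49×10^6 s / (86400 s/day) = 75.1 days.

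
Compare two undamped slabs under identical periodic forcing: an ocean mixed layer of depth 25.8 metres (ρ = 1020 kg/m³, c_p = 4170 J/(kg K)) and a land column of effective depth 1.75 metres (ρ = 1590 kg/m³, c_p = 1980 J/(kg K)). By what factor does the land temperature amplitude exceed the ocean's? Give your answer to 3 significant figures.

C_ocean = 1020 × 4170 × 25.8 = 1.10×10^8 J/(m²·K).
C_land = 1590 × 1980 × 1.75 = 5.51×10^6 J/(m²·K).
Undamped amplitude ∝ 1/C, so A_land/A_ocean = C_ocean/C_land = 19.9.

19.9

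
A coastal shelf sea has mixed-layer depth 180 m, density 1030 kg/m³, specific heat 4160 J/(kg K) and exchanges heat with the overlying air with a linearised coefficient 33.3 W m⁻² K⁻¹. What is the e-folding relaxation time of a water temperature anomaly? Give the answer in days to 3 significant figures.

Areal heat capacity C = ρ c_p D = 1030 × 4160 × 180 = 7.71×10^8 J/(m^2 K).
Relaxation time τ = C / λ = 7.71×10^8 / 33.3 = 2.32×10^7 s.
In days: 2.32×10^7 s / (86400 s/day) = 268 days.

268 days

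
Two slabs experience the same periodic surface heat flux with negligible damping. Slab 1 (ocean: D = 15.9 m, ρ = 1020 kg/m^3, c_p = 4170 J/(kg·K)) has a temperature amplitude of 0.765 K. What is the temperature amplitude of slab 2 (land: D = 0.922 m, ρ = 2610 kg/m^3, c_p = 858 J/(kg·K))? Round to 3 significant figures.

25.1 K

C_ocean = 6.76×10^7 J/(m²·K); C_land = 2.06×10^6 J/(m²·K).
A ∝ 1/C ⇒ A_land = A_ocean × C_ocean/C_land = 0.765 × 32.8 = 25.1 K.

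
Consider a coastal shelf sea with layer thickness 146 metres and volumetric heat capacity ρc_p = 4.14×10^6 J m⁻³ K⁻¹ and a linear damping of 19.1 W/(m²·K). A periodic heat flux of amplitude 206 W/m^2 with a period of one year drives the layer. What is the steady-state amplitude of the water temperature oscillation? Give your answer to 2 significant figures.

1.7 K

Areal heat capacity C = ρc_p × D = 4.14×10^6 × 146 = 6.04×10^8 J m⁻² K⁻¹.
Angular frequency ω = 2π / T = 2π / 3.15×10^7 s = 1.99×10^-7 s⁻¹.
√((Cω)² + λ²) = √((120)² + 19.1²) = 122 W/(m²·K).
Amplitude A = F₀ / √((Cω)²+λ²) = 206 / 122 = 1.69 K.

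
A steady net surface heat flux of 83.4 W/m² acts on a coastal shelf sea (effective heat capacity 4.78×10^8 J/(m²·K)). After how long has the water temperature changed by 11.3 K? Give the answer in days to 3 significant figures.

750 days

Areal heat capacity C = 4.78×10^8 J/(m²·K) (given).
Time required: Δt = C ΔT / F = 4.78×10^8 × 11.3 / 83.4 = 6.48×10^7 s.
In days: 6.48×10^7 s / (86400 s/day) = 750 days.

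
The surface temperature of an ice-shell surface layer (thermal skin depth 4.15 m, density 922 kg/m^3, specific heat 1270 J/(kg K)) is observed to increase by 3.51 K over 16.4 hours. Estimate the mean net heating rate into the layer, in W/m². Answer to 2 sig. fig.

290

Areal heat capacity C = ρ c_p D = 922 × 1270 × 4.15 = 4.86×10^6 J/(m^2 K).
Required heat per unit area: Q = C ΔT = 4.86×10^6 × 3.51 = 1.71×10^7 J/m².
Flux F = Q / Δt = 1.71×10^7 / 59000 s = 289 W/m².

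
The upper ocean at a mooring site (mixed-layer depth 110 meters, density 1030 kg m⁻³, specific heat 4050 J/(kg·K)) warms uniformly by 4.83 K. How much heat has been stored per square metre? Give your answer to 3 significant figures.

Areal heat capacity C = ρ c_p D = 1030 × 4050 × 110 = 4.59×10^8 J/(m^2 K).
ΔQ = C ΔT = 4.59×10^8 × 4.83 = 2.22×10^9 J/m².

2.22×10^9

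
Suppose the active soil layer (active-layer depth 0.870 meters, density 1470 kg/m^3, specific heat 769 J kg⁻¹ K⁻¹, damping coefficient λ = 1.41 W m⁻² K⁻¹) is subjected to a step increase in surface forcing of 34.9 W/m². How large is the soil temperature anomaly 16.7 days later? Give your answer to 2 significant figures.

Areal heat capacity C = ρ c_p D = 1470 × 769 × 0.870 = 9.83×10^5 J/(m²·K).
τ = C / λ = 9.83×10^5 / 1.41 = 6.97×10^5 s.
Equilibrium anomaly ΔT_eq = F / λ = 34.9 / 1.41 = 24.8 K.
t = 16.7 days = 1.44×10^6 s, so t/τ = 2.07.
ΔT(t) = ΔT_eq (1 − e^(−t/τ)) = 24.8 × (1 − e^−2.07) = 21.6 K.

22 K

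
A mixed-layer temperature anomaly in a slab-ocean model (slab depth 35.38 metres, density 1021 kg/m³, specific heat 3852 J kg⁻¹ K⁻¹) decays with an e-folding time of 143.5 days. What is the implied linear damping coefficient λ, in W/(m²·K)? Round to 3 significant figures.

11.2

Areal heat capacity C = ρ c_p D = 1021 × 3852 × 35.38 = 1.39×10^8 J/(m^2 K).
τ = 143.5 days = 1.24×10^7 s.
λ = C / τ = 1.39×10^8 / 1.24×10^7 = 11.2 W/(m²·K).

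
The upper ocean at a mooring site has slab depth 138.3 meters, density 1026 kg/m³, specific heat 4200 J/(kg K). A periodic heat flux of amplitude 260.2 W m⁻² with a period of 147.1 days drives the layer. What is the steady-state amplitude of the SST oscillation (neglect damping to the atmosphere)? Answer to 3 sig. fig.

0.883 K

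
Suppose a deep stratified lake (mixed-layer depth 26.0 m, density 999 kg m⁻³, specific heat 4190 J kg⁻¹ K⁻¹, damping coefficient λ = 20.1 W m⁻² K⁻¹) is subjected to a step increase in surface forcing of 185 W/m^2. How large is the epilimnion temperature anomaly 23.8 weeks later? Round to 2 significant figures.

8.6 K

Areal heat capacity C = ρ c_p D = 999 × 4190 × 26.0 = 1.09×10^8 J/(m²·K).
τ = C / λ = 1.09×10^8 / 20.1 = 5.41×10^6 s.
Equilibrium anomaly ΔT_eq = F / λ = 185 / 20.1 = 9.20 K.
t = 23.8 weeks = 1.44×10^7 s, so t/τ = 2.66.
ΔT(t) = ΔT_eq (1 − e^(−t/τ)) = 9.20 × (1 − e^−2.66) = 8.56 K.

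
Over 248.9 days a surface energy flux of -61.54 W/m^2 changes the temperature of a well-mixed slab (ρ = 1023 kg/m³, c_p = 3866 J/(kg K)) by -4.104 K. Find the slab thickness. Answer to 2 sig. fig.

Heat input Q = F Δt = -61.54 × 2.15×10^7 s = -1.32×10^9 J/m².
Required areal heat capacity C = Q / ΔT = 3.22×10^8 J/(m²·K).
Depth D = C / (ρ c_p) = 3.22×10^8 / (1023 × 3866) = 81.5 m.

82 m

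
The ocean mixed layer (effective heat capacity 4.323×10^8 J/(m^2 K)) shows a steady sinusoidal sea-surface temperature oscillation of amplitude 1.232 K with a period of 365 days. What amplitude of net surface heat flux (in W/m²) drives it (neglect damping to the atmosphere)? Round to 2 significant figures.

Areal heat capacity C = 4.323×10^8 J/(m^2 K) (given).
ω = 2π / 3.15×10^7 s = 1.99×10^-7 s⁻¹.
Cω = 4.32×10^8 × 1.99×10^-7 = 86.1 W/(m²·K).
F₀ = A × Cω = 1.232 × 86.1 = 106 W/m².

110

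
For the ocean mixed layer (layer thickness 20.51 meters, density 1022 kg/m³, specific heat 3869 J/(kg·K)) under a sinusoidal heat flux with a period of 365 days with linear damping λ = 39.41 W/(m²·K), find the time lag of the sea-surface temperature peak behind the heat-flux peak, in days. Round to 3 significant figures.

Areal heat capacity C = ρ c_p D = 1022 × 3869 × 20.51 = 8.11×10^7 J/(m^2 K).
ω = 2π / 3.15×10^7 s = 1.99×10^-7 s⁻¹.
Phase lag φ = arctan(Cω/λ) = arctan(16.2/39.41) = 0.389 rad.
Time lag = φ / ω = 0.389 / 1.99×10^-7 = 1.95×10^6 s = 22.6 days.

22.6 days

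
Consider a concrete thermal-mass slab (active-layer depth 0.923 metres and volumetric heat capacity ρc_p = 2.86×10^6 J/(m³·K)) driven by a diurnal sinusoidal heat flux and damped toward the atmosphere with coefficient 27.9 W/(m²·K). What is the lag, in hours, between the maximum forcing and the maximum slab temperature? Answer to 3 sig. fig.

5.45 hours

Areal heat capacity C = ρc_p × D = 2.86×10^6 × 0.923 = 2.64×10^6 J/(m^2 K).
ω = 2π / 86400 s = 7.27×10^-5 s⁻¹.
Phase lag φ = arctan(Cω/λ) = arctan(192/27.9) = 1.43 rad.
Time lag = φ / ω = 1.43 / 7.27×10^-5 = 19600 s = 5.45 hours.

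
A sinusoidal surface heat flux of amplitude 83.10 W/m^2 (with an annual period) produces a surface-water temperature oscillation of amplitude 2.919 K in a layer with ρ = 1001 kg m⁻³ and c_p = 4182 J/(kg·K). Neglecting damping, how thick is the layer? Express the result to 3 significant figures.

34.1 m

ω = 2π / 3.15×10^7 s = 1.99×10^-7 s⁻¹.
Required C = F₀ / (A ω) = 83.10 / (2.919 × 1.99×10^-7) = 1.43×10^8 J/(m²·K).
D = C / (ρ c_p) = 1.43×10^8 / (1001 × 4182) = 34.1 m.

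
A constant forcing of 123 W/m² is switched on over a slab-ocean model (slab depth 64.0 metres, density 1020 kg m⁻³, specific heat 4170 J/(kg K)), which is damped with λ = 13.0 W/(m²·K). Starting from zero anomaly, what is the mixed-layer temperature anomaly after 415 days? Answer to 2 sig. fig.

Areal heat capacity C = ρ c_p D = 1020 × 4170 × 64.0 = 2.72×10^8 J m⁻² K⁻¹.
τ = C / λ = 2.72×10^8 / 13.0 = 2.09×10^7 s.
Equilibrium anomaly ΔT_eq = F / λ = 123 / 13.0 = 9.46 K.
t = 415 days = 3.59×10^7 s, so t/τ = 1.71.
ΔT(t) = ΔT_eq (1 − e^(−t/τ)) = 9.46 × (1 − e^−1.71) = 7.75 K.

7.8 K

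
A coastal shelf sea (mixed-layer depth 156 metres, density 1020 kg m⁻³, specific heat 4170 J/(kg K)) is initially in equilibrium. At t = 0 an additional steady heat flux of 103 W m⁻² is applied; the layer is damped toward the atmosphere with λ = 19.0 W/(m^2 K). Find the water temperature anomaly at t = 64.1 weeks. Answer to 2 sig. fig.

Areal heat capacity C = ρ c_p D = 1020 × 4170 × 156 = 6.64×10^8 J m⁻² K⁻¹.
τ = C / λ = 6.64×10^8 / 19.0 = 3.49×10^7 s.
Equilibrium anomaly ΔT_eq = F / λ = 103 / 19.0 = 5.42 K.
t = 64.1 weeks = 3.88×10^7 s, so t/τ = 1.11.
ΔT(t) = ΔT_eq (1 − e^(−t/τ)) = 5.42 × (1 − e^−1.11) = 3.63 K.

3.6 K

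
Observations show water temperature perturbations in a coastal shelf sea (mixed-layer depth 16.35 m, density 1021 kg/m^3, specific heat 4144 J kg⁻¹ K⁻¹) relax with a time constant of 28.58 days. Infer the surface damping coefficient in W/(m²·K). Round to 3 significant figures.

Areal heat capacity C = ρ c_p D = 1021 × 4144 × 16.35 = 6.92×10^7 J m⁻² K⁻¹.
τ = 28.58 days = 2.47×10^6 s.
λ = C / τ = 6.92×10^7 / 2.47×10^6 = 28.0 W/(m²·K).

28.0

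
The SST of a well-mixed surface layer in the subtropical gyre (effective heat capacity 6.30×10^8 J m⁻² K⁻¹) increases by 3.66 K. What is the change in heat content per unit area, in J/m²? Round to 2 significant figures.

Areal heat capacity C = 6.30×10^8 J m⁻² K⁻¹ (given).
ΔQ = C ΔT = 6.30×10^8 × 3.66 = 2.31×10^9 J/m².

2.3×10^9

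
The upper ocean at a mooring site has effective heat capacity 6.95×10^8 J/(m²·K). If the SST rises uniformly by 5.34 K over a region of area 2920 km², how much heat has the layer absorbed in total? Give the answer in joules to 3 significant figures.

1.08×10^19 J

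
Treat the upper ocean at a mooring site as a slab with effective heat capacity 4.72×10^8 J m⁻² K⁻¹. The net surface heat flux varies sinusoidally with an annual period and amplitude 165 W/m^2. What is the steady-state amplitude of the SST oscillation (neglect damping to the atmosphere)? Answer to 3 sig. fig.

1.75 K

Areal heat capacity C = 4.72×10^8 J m⁻² K⁻¹ (given).
Angular frequency ω = 2π / T = 2π / 3.15×10^7 s = 1.99×10^-7 s⁻¹.
Cω = 4.72×10^8 × 1.99×10^-7 = 94.0 W/(m²·K).
Amplitude A = F₀ / (Cω) = 165 / 94.0 = 1.75 K.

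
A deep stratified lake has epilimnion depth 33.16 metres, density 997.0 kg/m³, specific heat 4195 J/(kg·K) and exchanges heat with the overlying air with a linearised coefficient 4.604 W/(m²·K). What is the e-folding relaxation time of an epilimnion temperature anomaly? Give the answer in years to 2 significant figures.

0.95 years

Areal heat capacity C = ρ c_p D = 997.0 × 4195 × 33.16 = 1.39×10^8 J/(m²·K).
Relaxation time τ = C / λ = 1.39×10^8 / 4.604 = 3.01×10^7 s.
In years: 3.01×10^7 s / (3.156×10^7 s/year) = 0.955 years.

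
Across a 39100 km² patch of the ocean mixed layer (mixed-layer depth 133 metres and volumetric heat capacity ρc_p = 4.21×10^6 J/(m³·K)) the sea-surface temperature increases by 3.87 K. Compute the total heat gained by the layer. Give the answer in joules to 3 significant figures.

8.47×10^19 J

Areal heat capacity C = ρc_p × D = 4.21×10^6 × 133 = 5.60×10^8 J/(m^2 K).
Heat per unit area: q = C ΔT = 5.60×10^8 × 3.87 = 2.17×10^9 J/m².
Total heat: Q = q × A = 2.17×10^9 × (39100 × 10⁶ m²) = 8.47×10^19 J.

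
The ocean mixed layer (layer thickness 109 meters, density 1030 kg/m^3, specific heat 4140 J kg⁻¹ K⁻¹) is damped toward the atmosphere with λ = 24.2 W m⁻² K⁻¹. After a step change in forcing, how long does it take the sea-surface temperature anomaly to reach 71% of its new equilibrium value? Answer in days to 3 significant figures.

275 days

Areal heat capacity C = ρ c_p D = 1030 × 4140 × 109 = 4.65×10^8 J m⁻² K⁻¹.
τ = C / λ = 4.65×10^8 / 24.2 = 1.92×10^7 s.
Fraction reached: 1 − e^(−t/τ) = 0.71 ⇒ t = −τ ln(1 − 0.71) = τ × 1.24.
t = 2.38×10^7 s = 275 days.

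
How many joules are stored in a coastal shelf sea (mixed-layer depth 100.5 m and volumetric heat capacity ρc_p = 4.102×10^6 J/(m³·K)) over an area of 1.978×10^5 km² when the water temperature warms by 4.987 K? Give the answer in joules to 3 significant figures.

4.07×10^20 J

Areal heat capacity C = ρc_p × D = 4.102×10^6 × 100.5 = 4.12×10^8 J m⁻² K⁻¹.
Heat per unit area: q = C ΔT = 4.12×10^8 × 4.987 = 2.06×10^9 J/m².
Total heat: Q = q × A = 2.06×10^9 × (1.978×10^5 × 10⁶ m²) = 4.07×10^20 J.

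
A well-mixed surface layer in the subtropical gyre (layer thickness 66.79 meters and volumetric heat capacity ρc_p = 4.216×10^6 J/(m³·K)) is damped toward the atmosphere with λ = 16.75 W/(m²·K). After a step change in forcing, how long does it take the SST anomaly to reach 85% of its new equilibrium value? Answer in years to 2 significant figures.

Areal heat capacity C = ρc_p × D = 4.216×10^6 × 66.79 = 2.82×10^8 J/(m²·K).
τ = C / λ = 2.82×10^8 / 16.75 = 1.68×10^7 s.
Fraction reached: 1 − e^(−t/τ) = 0.85 ⇒ t = −τ ln(1 − 0.85) = τ × 1.90.
t = 3.19×10^7 s = 1.01 years.

1.0 years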